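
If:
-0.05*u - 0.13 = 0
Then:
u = -2.60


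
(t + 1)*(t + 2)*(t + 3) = t^3 + 6*t^2 + 11*t + 6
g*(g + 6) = g^2 + 6*g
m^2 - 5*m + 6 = (m - 3)*(m - 2)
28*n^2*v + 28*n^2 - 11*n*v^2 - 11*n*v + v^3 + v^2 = (-7*n + v)*(-4*n + v)*(v + 1)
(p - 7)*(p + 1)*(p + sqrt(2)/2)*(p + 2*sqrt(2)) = p^4 - 6*p^3 + 5*sqrt(2)*p^3/2 - 15*sqrt(2)*p^2 - 5*p^2 - 35*sqrt(2)*p/2 - 12*p - 14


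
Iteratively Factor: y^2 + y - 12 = (y + 4)*(y - 3)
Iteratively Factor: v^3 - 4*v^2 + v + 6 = (v + 1)*(v^2 - 5*v + 6) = (v - 3)*(v + 1)*(v - 2)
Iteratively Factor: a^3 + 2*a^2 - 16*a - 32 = (a + 2)*(a^2 - 16) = (a - 4)*(a + 2)*(a + 4)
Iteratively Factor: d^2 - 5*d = (d)*(d - 5)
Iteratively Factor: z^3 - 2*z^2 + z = (z - 1)*(z^2 - z) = z*(z - 1)*(z - 1)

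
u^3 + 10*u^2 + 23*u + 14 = (u + 1)*(u + 2)*(u + 7)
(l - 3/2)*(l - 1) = l^2 - 5*l/2 + 3/2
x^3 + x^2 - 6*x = x*(x - 2)*(x + 3)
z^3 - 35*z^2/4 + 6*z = z*(z - 8)*(z - 3/4)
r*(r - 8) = r^2 - 8*r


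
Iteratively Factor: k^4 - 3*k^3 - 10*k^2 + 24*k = (k + 3)*(k^3 - 6*k^2 + 8*k) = k*(k + 3)*(k^2 - 6*k + 8) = k*(k - 4)*(k + 3)*(k - 2)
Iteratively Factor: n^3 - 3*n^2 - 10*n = (n - 5)*(n^2 + 2*n) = n*(n - 5)*(n + 2)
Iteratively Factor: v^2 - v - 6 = (v + 2)*(v - 3)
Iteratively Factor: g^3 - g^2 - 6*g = (g)*(g^2 - g - 6) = g*(g - 3)*(g + 2)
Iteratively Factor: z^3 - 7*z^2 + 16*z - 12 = (z - 2)*(z^2 - 5*z + 6) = (z - 3)*(z - 2)*(z - 2)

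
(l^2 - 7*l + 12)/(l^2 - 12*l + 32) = (l - 3)/(l - 8)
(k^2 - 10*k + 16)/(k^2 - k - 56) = (k - 2)/(k + 7)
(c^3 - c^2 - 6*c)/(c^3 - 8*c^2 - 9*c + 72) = c*(c + 2)/(c^2 - 5*c - 24)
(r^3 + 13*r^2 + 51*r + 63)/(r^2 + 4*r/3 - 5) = 3*(r^2 + 10*r + 21)/(3*r - 5)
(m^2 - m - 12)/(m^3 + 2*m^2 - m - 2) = (m^2 - m - 12)/(m^3 + 2*m^2 - m - 2)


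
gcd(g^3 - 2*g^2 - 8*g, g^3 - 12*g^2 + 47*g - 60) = g - 4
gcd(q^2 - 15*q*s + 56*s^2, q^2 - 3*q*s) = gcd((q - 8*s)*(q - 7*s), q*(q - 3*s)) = 1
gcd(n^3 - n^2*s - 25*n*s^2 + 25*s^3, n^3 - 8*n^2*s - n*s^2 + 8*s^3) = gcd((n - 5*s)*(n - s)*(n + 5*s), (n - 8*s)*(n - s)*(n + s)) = -n + s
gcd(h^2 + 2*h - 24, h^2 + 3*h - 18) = h + 6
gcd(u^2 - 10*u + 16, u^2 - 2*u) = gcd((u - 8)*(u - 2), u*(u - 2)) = u - 2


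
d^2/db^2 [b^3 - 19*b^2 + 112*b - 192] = 6*b - 38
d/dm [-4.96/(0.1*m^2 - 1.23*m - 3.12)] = (0.992*m - 6.1008)/(-0.1*m^2 + 1.23*m + 3.12)^2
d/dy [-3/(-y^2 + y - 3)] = 3*(1 - 2*y)/(y^2 - y + 3)^2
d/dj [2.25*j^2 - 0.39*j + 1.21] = 4.5*j - 0.39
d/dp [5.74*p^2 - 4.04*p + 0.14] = 11.48*p - 4.04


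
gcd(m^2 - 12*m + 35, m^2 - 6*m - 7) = m - 7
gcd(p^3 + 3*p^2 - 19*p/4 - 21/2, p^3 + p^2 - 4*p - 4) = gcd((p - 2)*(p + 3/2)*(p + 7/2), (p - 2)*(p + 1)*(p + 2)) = p - 2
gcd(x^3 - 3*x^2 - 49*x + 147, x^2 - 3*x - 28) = x - 7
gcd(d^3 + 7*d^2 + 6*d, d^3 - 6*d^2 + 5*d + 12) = d + 1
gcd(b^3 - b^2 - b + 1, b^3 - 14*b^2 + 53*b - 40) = b - 1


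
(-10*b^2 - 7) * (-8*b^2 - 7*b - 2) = 80*b^4 + 70*b^3 + 76*b^2 + 49*b + 14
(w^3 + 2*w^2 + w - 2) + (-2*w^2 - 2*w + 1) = w^3 - w - 1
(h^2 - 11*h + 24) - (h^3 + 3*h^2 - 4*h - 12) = -h^3 - 2*h^2 - 7*h + 36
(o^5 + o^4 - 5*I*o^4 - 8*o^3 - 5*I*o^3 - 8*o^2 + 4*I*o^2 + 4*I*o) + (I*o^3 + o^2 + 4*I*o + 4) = o^5 + o^4 - 5*I*o^4 - 8*o^3 - 4*I*o^3 - 7*o^2 + 4*I*o^2 + 8*I*o + 4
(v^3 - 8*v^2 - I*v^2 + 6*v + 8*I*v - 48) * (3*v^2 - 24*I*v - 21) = 3*v^5 - 24*v^4 - 27*I*v^4 - 27*v^3 + 216*I*v^3 + 216*v^2 - 123*I*v^2 - 126*v + 984*I*v + 1008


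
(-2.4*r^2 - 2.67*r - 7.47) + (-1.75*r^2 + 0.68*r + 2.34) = -4.15*r^2 - 1.99*r - 5.13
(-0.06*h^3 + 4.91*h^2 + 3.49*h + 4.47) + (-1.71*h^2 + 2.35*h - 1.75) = -0.06*h^3 + 3.2*h^2 + 5.84*h + 2.72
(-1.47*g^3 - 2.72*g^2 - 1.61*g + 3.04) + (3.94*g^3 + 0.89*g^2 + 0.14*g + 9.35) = 2.47*g^3 - 1.83*g^2 - 1.47*g + 12.39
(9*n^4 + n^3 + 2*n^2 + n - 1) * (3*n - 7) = 27*n^5 - 60*n^4 - n^3 - 11*n^2 - 10*n + 7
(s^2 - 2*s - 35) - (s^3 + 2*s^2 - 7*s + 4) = -s^3 - s^2 + 5*s - 39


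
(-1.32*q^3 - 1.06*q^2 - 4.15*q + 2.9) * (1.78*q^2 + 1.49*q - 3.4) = -2.3496*q^5 - 3.8536*q^4 - 4.4784*q^3 + 2.5825*q^2 + 18.431*q - 9.86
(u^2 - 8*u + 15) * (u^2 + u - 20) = u^4 - 7*u^3 - 13*u^2 + 175*u - 300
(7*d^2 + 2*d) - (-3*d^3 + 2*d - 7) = 3*d^3 + 7*d^2 + 7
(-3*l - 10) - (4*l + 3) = -7*l - 13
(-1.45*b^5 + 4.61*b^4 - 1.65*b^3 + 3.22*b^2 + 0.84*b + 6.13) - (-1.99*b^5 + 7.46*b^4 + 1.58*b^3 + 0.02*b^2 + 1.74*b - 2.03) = 0.54*b^5 - 2.85*b^4 - 3.23*b^3 + 3.2*b^2 - 0.9*b + 8.16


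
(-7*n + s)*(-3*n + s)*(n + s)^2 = 21*n^4 + 32*n^3*s + 2*n^2*s^2 - 8*n*s^3 + s^4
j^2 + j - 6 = (j - 2)*(j + 3)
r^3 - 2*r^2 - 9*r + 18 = (r - 3)*(r - 2)*(r + 3)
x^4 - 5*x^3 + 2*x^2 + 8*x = x*(x - 4)*(x - 2)*(x + 1)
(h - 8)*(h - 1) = h^2 - 9*h + 8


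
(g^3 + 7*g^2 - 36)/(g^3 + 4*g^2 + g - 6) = (g^2 + 4*g - 12)/(g^2 + g - 2)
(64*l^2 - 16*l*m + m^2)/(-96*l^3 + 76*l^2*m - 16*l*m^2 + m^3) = (-8*l + m)/(12*l^2 - 8*l*m + m^2)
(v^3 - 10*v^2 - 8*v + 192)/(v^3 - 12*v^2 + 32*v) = (v^2 - 2*v - 24)/(v*(v - 4))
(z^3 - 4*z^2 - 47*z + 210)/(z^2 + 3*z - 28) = (z^2 - 11*z + 30)/(z - 4)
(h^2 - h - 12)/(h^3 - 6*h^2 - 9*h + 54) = (h - 4)/(h^2 - 9*h + 18)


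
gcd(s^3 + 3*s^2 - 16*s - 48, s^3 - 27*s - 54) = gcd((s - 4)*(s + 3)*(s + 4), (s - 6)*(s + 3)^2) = s + 3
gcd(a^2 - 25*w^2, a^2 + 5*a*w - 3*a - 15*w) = a + 5*w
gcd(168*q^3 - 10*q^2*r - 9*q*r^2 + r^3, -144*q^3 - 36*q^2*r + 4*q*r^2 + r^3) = 24*q^2 + 2*q*r - r^2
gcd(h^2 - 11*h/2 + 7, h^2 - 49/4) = h - 7/2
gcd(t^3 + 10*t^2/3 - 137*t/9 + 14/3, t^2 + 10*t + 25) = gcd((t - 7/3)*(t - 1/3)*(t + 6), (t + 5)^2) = 1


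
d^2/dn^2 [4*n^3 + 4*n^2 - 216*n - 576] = 24*n + 8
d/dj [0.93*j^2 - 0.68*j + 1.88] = 1.86*j - 0.68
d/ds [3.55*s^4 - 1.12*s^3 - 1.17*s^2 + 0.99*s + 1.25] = 14.2*s^3 - 3.36*s^2 - 2.34*s + 0.99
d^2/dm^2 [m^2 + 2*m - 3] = 2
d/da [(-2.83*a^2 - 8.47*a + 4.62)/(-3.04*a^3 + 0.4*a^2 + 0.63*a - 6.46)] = (-8.6032*a^4 - 51.4976*a^3 + 43.7395*a^2 + 32.8676*a + 51.8056)/(9.2416*a^6 - 2.432*a^5 - 3.6704*a^4 + 39.7808*a^3 - 4.7711*a^2 - 8.1396*a + 41.7316)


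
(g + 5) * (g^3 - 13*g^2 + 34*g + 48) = g^4 - 8*g^3 - 31*g^2 + 218*g + 240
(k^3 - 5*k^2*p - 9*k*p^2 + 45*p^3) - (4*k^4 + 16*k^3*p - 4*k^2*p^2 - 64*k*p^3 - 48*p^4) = -4*k^4 - 16*k^3*p + k^3 + 4*k^2*p^2 - 5*k^2*p + 64*k*p^3 - 9*k*p^2 + 48*p^4 + 45*p^3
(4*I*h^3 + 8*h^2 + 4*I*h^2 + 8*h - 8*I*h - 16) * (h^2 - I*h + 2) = 4*I*h^5 + 12*h^4 + 4*I*h^4 + 12*h^3 - 8*I*h^3 - 8*h^2 + 16*h - 32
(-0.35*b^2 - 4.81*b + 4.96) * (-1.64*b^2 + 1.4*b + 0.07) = 0.574*b^4 + 7.3984*b^3 - 14.8929*b^2 + 6.6073*b + 0.3472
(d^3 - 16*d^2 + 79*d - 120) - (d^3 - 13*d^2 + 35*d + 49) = -3*d^2 + 44*d - 169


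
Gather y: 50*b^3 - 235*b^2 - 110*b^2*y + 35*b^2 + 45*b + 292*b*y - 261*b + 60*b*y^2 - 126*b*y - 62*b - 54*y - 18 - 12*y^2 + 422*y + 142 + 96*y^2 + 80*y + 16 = 50*b^3 - 200*b^2 - 278*b + y^2*(60*b + 84) + y*(-110*b^2 + 166*b + 448) + 140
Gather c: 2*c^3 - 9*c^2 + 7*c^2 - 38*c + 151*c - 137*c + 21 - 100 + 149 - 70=2*c^3 - 2*c^2 - 24*c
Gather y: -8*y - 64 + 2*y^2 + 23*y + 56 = 2*y^2 + 15*y - 8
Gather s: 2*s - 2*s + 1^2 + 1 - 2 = 0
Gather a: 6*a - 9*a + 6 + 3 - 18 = -3*a - 9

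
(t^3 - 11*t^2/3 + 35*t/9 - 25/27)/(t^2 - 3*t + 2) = (27*t^3 - 99*t^2 + 105*t - 25)/(27*(t^2 - 3*t + 2))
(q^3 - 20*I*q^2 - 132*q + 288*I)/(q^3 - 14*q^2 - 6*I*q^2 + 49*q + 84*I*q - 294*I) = (q^2 - 14*I*q - 48)/(q^2 - 14*q + 49)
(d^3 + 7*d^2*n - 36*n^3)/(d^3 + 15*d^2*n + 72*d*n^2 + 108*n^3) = (d - 2*n)/(d + 6*n)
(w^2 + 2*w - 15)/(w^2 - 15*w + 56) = (w^2 + 2*w - 15)/(w^2 - 15*w + 56)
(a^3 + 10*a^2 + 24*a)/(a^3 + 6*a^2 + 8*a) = (a + 6)/(a + 2)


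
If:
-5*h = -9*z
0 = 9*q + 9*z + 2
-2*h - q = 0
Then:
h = 2/13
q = -4/13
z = 10/117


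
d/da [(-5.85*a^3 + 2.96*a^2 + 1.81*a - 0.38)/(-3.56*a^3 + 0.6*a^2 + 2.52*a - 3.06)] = (-7.105427357601e-15*a^5 + 7.02760000000001*a^4 - 16.5968*a^3 + 56.0178*a^2 - 17.6592*a - 4.581)/(12.6736*a^6 - 4.272*a^5 - 17.5824*a^4 + 24.8112*a^3 + 2.6784*a^2 - 15.4224*a + 9.3636)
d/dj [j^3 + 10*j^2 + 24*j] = 3*j^2 + 20*j + 24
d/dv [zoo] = 0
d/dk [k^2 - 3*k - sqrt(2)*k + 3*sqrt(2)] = 2*k - 3 - sqrt(2)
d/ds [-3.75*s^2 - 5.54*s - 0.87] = -7.5*s - 5.54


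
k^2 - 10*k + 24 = (k - 6)*(k - 4)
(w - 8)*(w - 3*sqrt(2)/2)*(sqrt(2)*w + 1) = sqrt(2)*w^3 - 8*sqrt(2)*w^2 - 2*w^2 - 3*sqrt(2)*w/2 + 16*w + 12*sqrt(2)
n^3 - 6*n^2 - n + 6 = (n - 6)*(n - 1)*(n + 1)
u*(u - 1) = u^2 - u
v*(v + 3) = v^2 + 3*v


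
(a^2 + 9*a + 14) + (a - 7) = a^2 + 10*a + 7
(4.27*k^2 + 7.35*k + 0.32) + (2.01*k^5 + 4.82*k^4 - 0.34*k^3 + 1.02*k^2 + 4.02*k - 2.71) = 2.01*k^5 + 4.82*k^4 - 0.34*k^3 + 5.29*k^2 + 11.37*k - 2.39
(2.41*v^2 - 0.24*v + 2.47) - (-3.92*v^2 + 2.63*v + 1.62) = 6.33*v^2 - 2.87*v + 0.85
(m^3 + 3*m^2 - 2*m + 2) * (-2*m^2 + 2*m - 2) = -2*m^5 - 4*m^4 + 8*m^3 - 14*m^2 + 8*m - 4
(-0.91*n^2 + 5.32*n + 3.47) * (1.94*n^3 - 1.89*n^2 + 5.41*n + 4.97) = -1.7654*n^5 + 12.0407*n^4 - 8.2461*n^3 + 17.7002*n^2 + 45.2131*n + 17.2459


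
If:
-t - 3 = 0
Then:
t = -3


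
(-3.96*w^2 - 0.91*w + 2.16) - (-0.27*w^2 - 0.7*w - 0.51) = -3.69*w^2 - 0.21*w + 2.67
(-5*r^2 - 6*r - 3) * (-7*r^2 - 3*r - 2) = 35*r^4 + 57*r^3 + 49*r^2 + 21*r + 6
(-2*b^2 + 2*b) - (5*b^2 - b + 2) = -7*b^2 + 3*b - 2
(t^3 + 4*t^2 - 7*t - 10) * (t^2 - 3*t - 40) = t^5 + t^4 - 59*t^3 - 149*t^2 + 310*t + 400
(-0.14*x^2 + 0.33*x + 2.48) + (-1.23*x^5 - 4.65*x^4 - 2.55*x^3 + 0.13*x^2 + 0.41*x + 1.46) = -1.23*x^5 - 4.65*x^4 - 2.55*x^3 - 0.01*x^2 + 0.74*x + 3.94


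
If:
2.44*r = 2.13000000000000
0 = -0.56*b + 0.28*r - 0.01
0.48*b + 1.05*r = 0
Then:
No Solution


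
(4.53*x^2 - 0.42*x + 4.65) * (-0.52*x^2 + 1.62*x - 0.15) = -2.3556*x^4 + 7.557*x^3 - 3.7779*x^2 + 7.596*x - 0.6975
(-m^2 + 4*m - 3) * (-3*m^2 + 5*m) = 3*m^4 - 17*m^3 + 29*m^2 - 15*m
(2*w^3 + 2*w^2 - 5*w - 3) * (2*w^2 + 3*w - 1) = 4*w^5 + 10*w^4 - 6*w^3 - 23*w^2 - 4*w + 3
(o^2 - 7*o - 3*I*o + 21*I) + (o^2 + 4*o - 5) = 2*o^2 - 3*o - 3*I*o - 5 + 21*I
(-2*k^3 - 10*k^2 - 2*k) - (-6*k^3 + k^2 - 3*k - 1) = 4*k^3 - 11*k^2 + k + 1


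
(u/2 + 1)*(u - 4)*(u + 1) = u^3/2 - u^2/2 - 5*u - 4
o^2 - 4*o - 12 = (o - 6)*(o + 2)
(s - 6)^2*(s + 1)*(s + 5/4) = s^4 - 39*s^3/4 + 41*s^2/4 + 66*s + 45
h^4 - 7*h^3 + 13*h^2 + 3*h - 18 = (h - 3)^2*(h - 2)*(h + 1)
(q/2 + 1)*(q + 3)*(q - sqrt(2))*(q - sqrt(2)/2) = q^4/2 - 3*sqrt(2)*q^3/4 + 5*q^3/2 - 15*sqrt(2)*q^2/4 + 7*q^2/2 - 9*sqrt(2)*q/2 + 5*q/2 + 3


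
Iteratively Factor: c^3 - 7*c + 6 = (c - 1)*(c^2 + c - 6) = (c - 1)*(c + 3)*(c - 2)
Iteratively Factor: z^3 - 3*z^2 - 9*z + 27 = (z - 3)*(z^2 - 9) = (z - 3)*(z + 3)*(z - 3)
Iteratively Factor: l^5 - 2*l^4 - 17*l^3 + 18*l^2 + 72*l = (l + 2)*(l^4 - 4*l^3 - 9*l^2 + 36*l) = (l + 2)*(l + 3)*(l^3 - 7*l^2 + 12*l) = (l - 4)*(l + 2)*(l + 3)*(l^2 - 3*l) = l*(l - 4)*(l + 2)*(l + 3)*(l - 3)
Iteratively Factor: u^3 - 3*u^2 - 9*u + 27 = (u - 3)*(u^2 - 9) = (u - 3)*(u + 3)*(u - 3)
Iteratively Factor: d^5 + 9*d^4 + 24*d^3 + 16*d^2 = (d + 1)*(d^4 + 8*d^3 + 16*d^2) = d*(d + 1)*(d^3 + 8*d^2 + 16*d) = d*(d + 1)*(d + 4)*(d^2 + 4*d) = d^2*(d + 1)*(d + 4)*(d + 4)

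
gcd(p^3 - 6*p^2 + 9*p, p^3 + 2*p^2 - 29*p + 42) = p - 3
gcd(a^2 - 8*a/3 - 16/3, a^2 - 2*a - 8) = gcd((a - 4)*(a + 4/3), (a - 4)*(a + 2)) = a - 4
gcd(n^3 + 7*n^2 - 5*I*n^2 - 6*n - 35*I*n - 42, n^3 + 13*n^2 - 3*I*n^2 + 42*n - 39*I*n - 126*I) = n^2 + n*(7 - 3*I) - 21*I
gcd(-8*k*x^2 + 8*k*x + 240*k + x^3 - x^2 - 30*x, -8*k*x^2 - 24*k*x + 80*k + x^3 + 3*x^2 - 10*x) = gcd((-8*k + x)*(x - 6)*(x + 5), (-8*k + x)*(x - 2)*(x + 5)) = -8*k*x - 40*k + x^2 + 5*x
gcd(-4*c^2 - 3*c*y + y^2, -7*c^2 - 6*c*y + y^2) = c + y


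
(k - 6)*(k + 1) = k^2 - 5*k - 6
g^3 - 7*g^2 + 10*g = g*(g - 5)*(g - 2)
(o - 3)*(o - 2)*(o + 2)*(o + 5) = o^4 + 2*o^3 - 19*o^2 - 8*o + 60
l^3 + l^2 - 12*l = l*(l - 3)*(l + 4)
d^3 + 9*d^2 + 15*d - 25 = (d - 1)*(d + 5)^2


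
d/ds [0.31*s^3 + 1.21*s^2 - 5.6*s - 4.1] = 0.93*s^2 + 2.42*s - 5.6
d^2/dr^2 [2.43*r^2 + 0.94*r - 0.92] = 4.86000000000000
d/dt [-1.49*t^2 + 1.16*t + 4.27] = 1.16 - 2.98*t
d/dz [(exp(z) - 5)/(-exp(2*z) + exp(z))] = (exp(2*z) - 10*exp(z) + 5)*exp(-z)/(exp(2*z) - 2*exp(z) + 1)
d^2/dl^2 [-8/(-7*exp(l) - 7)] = 8*(exp(l) - 1)*exp(l)/(7*(exp(l) + 1)^3)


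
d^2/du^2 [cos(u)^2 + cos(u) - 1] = -cos(u) - 2*cos(2*u)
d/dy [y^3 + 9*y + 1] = 3*y^2 + 9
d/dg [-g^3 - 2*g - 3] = -3*g^2 - 2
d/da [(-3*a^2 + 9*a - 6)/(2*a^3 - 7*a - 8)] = 3*((2*a - 3)*(-2*a^3 + 7*a + 8) + (6*a^2 - 7)*(a^2 - 3*a + 2))/(-2*a^3 + 7*a + 8)^2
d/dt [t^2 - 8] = 2*t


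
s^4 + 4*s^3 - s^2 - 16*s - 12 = (s - 2)*(s + 1)*(s + 2)*(s + 3)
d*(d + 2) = d^2 + 2*d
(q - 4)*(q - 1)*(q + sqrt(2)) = q^3 - 5*q^2 + sqrt(2)*q^2 - 5*sqrt(2)*q + 4*q + 4*sqrt(2)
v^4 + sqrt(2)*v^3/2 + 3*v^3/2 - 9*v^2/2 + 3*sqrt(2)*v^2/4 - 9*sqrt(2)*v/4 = v*(v - 3/2)*(v + 3)*(v + sqrt(2)/2)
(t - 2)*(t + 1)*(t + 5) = t^3 + 4*t^2 - 7*t - 10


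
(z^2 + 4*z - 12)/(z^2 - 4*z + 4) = (z + 6)/(z - 2)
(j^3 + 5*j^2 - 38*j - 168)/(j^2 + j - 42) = j + 4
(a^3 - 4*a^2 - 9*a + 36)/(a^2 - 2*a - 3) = (a^2 - a - 12)/(a + 1)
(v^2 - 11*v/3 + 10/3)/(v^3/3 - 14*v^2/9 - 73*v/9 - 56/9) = 3*(-3*v^2 + 11*v - 10)/(-3*v^3 + 14*v^2 + 73*v + 56)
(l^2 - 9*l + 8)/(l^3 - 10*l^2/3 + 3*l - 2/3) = 3*(l - 8)/(3*l^2 - 7*l + 2)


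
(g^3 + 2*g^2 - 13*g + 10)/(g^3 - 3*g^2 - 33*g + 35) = (g - 2)/(g - 7)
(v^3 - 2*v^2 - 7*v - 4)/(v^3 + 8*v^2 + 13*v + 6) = (v - 4)/(v + 6)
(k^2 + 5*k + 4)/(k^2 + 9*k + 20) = (k + 1)/(k + 5)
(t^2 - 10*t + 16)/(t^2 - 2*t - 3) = (-t^2 + 10*t - 16)/(-t^2 + 2*t + 3)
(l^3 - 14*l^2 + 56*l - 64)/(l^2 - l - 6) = (-l^3 + 14*l^2 - 56*l + 64)/(-l^2 + l + 6)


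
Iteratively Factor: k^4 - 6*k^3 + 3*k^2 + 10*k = (k + 1)*(k^3 - 7*k^2 + 10*k) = k*(k + 1)*(k^2 - 7*k + 10) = k*(k - 2)*(k + 1)*(k - 5)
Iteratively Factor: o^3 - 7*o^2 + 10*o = (o - 5)*(o^2 - 2*o) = (o - 5)*(o - 2)*(o)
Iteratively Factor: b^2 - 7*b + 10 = (b - 5)*(b - 2)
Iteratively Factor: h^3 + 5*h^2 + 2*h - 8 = (h - 1)*(h^2 + 6*h + 8) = (h - 1)*(h + 4)*(h + 2)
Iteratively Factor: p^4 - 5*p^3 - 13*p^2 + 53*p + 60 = (p - 4)*(p^3 - p^2 - 17*p - 15) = (p - 4)*(p + 1)*(p^2 - 2*p - 15) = (p - 4)*(p + 1)*(p + 3)*(p - 5)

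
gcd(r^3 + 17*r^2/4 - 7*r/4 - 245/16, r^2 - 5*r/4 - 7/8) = r - 7/4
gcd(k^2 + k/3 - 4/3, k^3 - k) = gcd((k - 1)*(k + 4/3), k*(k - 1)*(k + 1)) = k - 1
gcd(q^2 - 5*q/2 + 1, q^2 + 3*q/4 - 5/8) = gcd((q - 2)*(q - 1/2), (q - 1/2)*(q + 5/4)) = q - 1/2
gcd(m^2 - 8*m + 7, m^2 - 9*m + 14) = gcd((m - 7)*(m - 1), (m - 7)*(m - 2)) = m - 7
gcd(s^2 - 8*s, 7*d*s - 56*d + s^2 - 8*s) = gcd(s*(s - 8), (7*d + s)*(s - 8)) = s - 8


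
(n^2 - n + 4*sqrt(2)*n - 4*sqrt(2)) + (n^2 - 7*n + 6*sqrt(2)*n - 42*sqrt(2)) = 2*n^2 - 8*n + 10*sqrt(2)*n - 46*sqrt(2)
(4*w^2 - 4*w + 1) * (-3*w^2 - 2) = -12*w^4 + 12*w^3 - 11*w^2 + 8*w - 2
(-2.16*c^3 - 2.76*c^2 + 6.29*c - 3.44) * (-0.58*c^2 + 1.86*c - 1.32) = 1.2528*c^5 - 2.4168*c^4 - 5.9306*c^3 + 17.3378*c^2 - 14.7012*c + 4.5408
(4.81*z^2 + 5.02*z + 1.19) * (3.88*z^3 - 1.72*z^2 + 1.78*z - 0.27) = 18.6628*z^5 + 11.2044*z^4 + 4.5446*z^3 + 5.5901*z^2 + 0.7628*z - 0.3213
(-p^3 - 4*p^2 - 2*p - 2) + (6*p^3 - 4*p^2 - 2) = 5*p^3 - 8*p^2 - 2*p - 4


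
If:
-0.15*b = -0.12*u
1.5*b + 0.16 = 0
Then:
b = -0.11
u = -0.13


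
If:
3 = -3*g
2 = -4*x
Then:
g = -1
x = -1/2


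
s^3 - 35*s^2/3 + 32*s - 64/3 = (s - 8)*(s - 8/3)*(s - 1)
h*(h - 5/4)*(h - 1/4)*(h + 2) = h^4 + h^3/2 - 43*h^2/16 + 5*h/8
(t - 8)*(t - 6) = t^2 - 14*t + 48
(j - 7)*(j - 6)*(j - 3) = j^3 - 16*j^2 + 81*j - 126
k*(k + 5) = k^2 + 5*k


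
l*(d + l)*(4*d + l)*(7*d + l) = 28*d^3*l + 39*d^2*l^2 + 12*d*l^3 + l^4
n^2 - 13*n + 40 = (n - 8)*(n - 5)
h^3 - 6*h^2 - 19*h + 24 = (h - 8)*(h - 1)*(h + 3)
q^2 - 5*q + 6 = (q - 3)*(q - 2)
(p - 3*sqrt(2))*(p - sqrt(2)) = p^2 - 4*sqrt(2)*p + 6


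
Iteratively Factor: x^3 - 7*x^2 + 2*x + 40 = (x + 2)*(x^2 - 9*x + 20) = (x - 5)*(x + 2)*(x - 4)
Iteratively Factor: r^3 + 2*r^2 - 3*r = (r - 1)*(r^2 + 3*r) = r*(r - 1)*(r + 3)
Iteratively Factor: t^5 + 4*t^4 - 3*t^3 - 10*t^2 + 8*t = (t - 1)*(t^4 + 5*t^3 + 2*t^2 - 8*t) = (t - 1)*(t + 4)*(t^3 + t^2 - 2*t) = (t - 1)^2*(t + 4)*(t^2 + 2*t) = (t - 1)^2*(t + 2)*(t + 4)*(t)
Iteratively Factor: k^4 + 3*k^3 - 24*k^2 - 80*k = (k)*(k^3 + 3*k^2 - 24*k - 80) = k*(k + 4)*(k^2 - k - 20) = k*(k + 4)^2*(k - 5)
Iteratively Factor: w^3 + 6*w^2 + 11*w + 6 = (w + 3)*(w^2 + 3*w + 2) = (w + 2)*(w + 3)*(w + 1)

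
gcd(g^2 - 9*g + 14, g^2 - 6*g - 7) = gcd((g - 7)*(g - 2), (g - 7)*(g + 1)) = g - 7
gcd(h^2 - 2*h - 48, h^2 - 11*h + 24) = h - 8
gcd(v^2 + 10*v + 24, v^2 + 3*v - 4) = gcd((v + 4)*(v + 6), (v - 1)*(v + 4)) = v + 4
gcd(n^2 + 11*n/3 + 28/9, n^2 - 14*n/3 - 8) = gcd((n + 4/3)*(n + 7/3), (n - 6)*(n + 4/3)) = n + 4/3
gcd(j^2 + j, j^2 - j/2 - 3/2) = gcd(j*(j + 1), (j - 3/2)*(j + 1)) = j + 1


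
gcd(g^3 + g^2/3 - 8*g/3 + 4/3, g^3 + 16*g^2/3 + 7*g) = 1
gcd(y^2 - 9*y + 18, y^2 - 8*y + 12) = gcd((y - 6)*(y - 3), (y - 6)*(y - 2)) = y - 6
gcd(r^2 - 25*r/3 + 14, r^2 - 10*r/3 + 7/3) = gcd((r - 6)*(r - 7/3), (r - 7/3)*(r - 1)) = r - 7/3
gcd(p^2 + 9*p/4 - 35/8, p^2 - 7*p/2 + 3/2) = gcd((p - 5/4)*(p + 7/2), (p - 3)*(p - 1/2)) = 1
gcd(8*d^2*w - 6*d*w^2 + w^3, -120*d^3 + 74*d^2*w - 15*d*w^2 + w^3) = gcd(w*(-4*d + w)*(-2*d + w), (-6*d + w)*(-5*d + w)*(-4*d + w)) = -4*d + w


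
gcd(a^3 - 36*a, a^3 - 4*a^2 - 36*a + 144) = a^2 - 36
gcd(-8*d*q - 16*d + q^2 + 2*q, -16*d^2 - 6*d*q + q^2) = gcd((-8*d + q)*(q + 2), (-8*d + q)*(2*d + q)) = -8*d + q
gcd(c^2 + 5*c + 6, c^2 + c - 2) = c + 2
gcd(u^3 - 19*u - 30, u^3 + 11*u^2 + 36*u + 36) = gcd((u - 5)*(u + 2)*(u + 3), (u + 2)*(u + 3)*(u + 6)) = u^2 + 5*u + 6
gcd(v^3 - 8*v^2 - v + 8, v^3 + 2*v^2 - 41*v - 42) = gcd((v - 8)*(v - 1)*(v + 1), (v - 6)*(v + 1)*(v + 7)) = v + 1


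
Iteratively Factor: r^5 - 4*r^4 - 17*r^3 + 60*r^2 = (r + 4)*(r^4 - 8*r^3 + 15*r^2) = (r - 3)*(r + 4)*(r^3 - 5*r^2) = r*(r - 3)*(r + 4)*(r^2 - 5*r) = r^2*(r - 3)*(r + 4)*(r - 5)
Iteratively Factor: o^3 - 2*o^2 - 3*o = (o + 1)*(o^2 - 3*o) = o*(o + 1)*(o - 3)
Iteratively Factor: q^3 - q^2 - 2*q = (q + 1)*(q^2 - 2*q) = q*(q + 1)*(q - 2)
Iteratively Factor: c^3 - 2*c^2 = (c - 2)*(c^2) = c*(c - 2)*(c)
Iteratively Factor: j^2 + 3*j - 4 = (j - 1)*(j + 4)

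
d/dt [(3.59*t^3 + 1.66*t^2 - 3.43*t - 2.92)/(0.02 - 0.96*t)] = (-6.8928*t^3 - 1.3782*t^2 + 0.0663999999999998*t - 2.8718)/(0.9216*t^2 - 0.0384*t + 0.0004)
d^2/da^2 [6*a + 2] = 0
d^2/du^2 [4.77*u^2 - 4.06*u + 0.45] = 9.54000000000000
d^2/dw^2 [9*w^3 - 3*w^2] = 54*w - 6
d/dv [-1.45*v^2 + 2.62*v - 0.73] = 2.62 - 2.9*v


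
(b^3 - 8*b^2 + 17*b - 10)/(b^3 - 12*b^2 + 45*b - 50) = (b - 1)/(b - 5)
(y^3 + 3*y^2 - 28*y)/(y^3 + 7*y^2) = (y - 4)/y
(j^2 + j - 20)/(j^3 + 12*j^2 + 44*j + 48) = (j^2 + j - 20)/(j^3 + 12*j^2 + 44*j + 48)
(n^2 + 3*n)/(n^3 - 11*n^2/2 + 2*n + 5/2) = 2*n*(n + 3)/(2*n^3 - 11*n^2 + 4*n + 5)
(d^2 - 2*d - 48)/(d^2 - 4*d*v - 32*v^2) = (-d^2 + 2*d + 48)/(-d^2 + 4*d*v + 32*v^2)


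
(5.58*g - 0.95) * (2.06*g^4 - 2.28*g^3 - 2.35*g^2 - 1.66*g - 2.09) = 11.4948*g^5 - 14.6794*g^4 - 10.947*g^3 - 7.0303*g^2 - 10.0852*g + 1.9855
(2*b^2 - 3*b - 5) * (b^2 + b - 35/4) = 2*b^4 - b^3 - 51*b^2/2 + 85*b/4 + 175/4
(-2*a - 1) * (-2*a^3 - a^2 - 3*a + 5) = 4*a^4 + 4*a^3 + 7*a^2 - 7*a - 5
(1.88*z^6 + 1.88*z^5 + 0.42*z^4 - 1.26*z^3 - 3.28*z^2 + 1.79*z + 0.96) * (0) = 0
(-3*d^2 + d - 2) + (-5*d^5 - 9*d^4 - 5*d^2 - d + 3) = -5*d^5 - 9*d^4 - 8*d^2 + 1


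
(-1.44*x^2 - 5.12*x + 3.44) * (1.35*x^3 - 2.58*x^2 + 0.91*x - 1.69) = -1.944*x^5 - 3.1968*x^4 + 16.5432*x^3 - 11.1008*x^2 + 11.7832*x - 5.8136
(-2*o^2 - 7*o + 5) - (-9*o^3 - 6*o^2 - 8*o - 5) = 9*o^3 + 4*o^2 + o + 10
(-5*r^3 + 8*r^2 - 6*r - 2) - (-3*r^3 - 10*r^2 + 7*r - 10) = -2*r^3 + 18*r^2 - 13*r + 8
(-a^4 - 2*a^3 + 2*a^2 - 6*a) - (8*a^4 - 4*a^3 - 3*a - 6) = -9*a^4 + 2*a^3 + 2*a^2 - 3*a + 6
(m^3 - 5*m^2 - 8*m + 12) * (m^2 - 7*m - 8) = m^5 - 12*m^4 + 19*m^3 + 108*m^2 - 20*m - 96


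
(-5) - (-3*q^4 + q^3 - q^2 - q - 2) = 3*q^4 - q^3 + q^2 + q - 3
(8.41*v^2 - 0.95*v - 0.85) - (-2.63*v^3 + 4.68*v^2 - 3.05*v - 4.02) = 2.63*v^3 + 3.73*v^2 + 2.1*v + 3.17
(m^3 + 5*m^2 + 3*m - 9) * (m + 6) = m^4 + 11*m^3 + 33*m^2 + 9*m - 54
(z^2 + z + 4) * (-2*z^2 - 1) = -2*z^4 - 2*z^3 - 9*z^2 - z - 4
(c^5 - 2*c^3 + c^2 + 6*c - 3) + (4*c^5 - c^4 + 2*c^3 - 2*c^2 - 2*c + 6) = 5*c^5 - c^4 - c^2 + 4*c + 3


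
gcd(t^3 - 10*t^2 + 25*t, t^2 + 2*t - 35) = t - 5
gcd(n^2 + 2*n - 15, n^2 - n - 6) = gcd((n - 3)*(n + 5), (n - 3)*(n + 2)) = n - 3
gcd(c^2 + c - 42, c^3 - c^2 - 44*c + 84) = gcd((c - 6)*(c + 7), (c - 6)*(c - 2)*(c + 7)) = c^2 + c - 42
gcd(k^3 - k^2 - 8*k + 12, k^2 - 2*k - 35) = 1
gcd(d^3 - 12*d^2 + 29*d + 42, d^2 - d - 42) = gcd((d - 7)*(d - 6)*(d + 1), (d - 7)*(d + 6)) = d - 7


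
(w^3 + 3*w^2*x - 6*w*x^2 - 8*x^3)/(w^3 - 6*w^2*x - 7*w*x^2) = (-w^2 - 2*w*x + 8*x^2)/(w*(-w + 7*x))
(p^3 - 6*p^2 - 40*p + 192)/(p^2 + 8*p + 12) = (p^2 - 12*p + 32)/(p + 2)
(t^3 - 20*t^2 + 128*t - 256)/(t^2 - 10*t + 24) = (t^2 - 16*t + 64)/(t - 6)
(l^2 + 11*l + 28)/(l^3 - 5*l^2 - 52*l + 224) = (l + 4)/(l^2 - 12*l + 32)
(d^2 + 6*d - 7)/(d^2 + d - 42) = (d - 1)/(d - 6)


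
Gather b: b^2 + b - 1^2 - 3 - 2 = b^2 + b - 6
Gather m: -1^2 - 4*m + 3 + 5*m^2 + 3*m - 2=5*m^2 - m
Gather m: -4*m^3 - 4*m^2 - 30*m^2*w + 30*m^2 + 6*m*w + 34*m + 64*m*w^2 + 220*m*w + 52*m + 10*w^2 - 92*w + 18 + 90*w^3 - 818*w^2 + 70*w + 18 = -4*m^3 + m^2*(26 - 30*w) + m*(64*w^2 + 226*w + 86) + 90*w^3 - 808*w^2 - 22*w + 36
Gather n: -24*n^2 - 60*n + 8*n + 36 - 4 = -24*n^2 - 52*n + 32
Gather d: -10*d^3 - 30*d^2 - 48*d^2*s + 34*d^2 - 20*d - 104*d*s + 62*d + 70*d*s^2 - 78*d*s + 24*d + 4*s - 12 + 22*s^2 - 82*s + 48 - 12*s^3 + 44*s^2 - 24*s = -10*d^3 + d^2*(4 - 48*s) + d*(70*s^2 - 182*s + 66) - 12*s^3 + 66*s^2 - 102*s + 36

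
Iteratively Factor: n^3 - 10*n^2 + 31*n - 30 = (n - 3)*(n^2 - 7*n + 10) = (n - 3)*(n - 2)*(n - 5)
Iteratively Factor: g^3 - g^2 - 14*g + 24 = (g + 4)*(g^2 - 5*g + 6) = (g - 3)*(g + 4)*(g - 2)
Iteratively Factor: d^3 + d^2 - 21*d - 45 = (d + 3)*(d^2 - 2*d - 15) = (d - 5)*(d + 3)*(d + 3)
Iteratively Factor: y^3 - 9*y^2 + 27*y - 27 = (y - 3)*(y^2 - 6*y + 9) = (y - 3)^2*(y - 3)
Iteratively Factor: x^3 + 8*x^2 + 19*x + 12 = (x + 4)*(x^2 + 4*x + 3) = (x + 1)*(x + 4)*(x + 3)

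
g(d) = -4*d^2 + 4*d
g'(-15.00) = 124.00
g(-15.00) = -960.00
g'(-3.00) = 28.00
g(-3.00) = -48.00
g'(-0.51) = 8.08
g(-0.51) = -3.08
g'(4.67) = -33.36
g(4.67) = -68.56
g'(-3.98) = 35.84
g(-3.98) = -79.28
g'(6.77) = -50.16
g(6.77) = -156.25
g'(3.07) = -20.56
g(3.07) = -25.42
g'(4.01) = -28.08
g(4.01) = -48.28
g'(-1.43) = 15.44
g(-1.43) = -13.90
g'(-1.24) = 13.92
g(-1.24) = -11.11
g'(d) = 4 - 8*d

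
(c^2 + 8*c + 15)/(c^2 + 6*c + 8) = (c^2 + 8*c + 15)/(c^2 + 6*c + 8)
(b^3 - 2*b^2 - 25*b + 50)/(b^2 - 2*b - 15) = (b^2 + 3*b - 10)/(b + 3)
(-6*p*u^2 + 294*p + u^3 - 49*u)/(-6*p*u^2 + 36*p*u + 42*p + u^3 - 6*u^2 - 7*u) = (u + 7)/(u + 1)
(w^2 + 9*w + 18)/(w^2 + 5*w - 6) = (w + 3)/(w - 1)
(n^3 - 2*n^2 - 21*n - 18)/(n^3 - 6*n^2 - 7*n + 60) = (n^2 - 5*n - 6)/(n^2 - 9*n + 20)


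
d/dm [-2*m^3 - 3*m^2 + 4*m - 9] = -6*m^2 - 6*m + 4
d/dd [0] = 0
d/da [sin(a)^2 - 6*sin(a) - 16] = 2*(sin(a) - 3)*cos(a)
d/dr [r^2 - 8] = 2*r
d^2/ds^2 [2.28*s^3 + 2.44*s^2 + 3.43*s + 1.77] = 13.68*s + 4.88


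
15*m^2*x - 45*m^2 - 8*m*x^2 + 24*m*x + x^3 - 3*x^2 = (-5*m + x)*(-3*m + x)*(x - 3)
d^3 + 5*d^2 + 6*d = d*(d + 2)*(d + 3)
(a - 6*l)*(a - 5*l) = a^2 - 11*a*l + 30*l^2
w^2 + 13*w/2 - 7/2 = (w - 1/2)*(w + 7)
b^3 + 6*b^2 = b^2*(b + 6)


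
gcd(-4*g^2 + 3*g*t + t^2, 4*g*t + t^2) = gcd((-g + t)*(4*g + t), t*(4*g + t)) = 4*g + t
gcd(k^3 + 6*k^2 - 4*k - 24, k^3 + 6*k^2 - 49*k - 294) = k + 6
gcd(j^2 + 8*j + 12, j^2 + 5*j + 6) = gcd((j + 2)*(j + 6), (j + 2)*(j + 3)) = j + 2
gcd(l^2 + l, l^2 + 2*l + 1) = l + 1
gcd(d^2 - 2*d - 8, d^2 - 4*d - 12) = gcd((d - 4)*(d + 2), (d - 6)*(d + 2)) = d + 2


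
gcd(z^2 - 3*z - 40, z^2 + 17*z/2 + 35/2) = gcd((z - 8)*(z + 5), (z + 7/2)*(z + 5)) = z + 5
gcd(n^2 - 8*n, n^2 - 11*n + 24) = n - 8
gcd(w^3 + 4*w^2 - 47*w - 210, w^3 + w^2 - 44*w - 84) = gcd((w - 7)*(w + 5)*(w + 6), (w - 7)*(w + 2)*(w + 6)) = w^2 - w - 42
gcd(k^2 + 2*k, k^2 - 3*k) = k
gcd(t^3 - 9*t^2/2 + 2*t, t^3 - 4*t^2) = t^2 - 4*t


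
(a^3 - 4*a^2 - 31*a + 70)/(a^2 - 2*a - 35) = a - 2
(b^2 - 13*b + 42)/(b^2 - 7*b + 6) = (b - 7)/(b - 1)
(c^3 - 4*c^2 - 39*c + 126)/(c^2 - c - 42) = c - 3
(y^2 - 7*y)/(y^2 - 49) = y/(y + 7)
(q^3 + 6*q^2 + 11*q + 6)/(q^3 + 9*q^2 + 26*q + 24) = (q + 1)/(q + 4)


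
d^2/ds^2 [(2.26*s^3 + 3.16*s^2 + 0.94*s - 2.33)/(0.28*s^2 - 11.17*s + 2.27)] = (-2.22044604925031e-16*s^5 + 1.4210854715202e-14*s^4 + 580.996339999999*s^3 - 356.973012*s^2 + 110.012388*s - 498.225758)/(0.021952*s^6 - 2.627184*s^5 + 105.33978*s^4 - 1436.266525*s^3 + 854.004645*s^2 - 172.673679*s + 11.697083)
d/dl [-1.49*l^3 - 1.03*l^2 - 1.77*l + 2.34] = -4.47*l^2 - 2.06*l - 1.77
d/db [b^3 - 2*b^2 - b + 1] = 3*b^2 - 4*b - 1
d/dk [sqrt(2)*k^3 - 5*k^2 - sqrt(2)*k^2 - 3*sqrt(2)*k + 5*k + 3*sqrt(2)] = 3*sqrt(2)*k^2 - 10*k - 2*sqrt(2)*k - 3*sqrt(2) + 5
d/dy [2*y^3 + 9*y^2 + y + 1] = 6*y^2 + 18*y + 1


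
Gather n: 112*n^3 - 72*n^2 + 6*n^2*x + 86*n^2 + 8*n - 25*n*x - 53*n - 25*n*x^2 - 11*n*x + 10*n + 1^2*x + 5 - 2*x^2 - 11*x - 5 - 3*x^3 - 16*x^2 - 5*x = 112*n^3 + n^2*(6*x + 14) + n*(-25*x^2 - 36*x - 35) - 3*x^3 - 18*x^2 - 15*x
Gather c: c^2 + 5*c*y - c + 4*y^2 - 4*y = c^2 + c*(5*y - 1) + 4*y^2 - 4*y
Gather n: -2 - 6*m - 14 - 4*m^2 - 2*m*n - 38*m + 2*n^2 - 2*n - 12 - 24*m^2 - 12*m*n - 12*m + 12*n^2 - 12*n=-28*m^2 - 56*m + 14*n^2 + n*(-14*m - 14) - 28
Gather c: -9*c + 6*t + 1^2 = -9*c + 6*t + 1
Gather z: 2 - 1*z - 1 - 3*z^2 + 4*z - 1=-3*z^2 + 3*z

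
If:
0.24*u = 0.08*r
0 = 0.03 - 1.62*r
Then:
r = 0.02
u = 0.01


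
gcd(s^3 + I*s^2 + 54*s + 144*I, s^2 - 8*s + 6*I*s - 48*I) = s + 6*I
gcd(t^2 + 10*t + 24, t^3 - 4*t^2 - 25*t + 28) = t + 4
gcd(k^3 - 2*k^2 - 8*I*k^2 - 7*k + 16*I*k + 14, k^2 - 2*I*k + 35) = k - 7*I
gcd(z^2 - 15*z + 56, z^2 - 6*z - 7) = z - 7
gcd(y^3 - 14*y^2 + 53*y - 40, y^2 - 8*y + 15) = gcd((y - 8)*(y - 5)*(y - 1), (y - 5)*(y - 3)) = y - 5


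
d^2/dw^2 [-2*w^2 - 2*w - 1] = -4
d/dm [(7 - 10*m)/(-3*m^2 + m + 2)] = (30*m^2 - 10*m - (6*m - 1)*(10*m - 7) - 20)/(-3*m^2 + m + 2)^2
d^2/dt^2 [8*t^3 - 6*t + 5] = 48*t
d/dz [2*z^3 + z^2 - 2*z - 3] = 6*z^2 + 2*z - 2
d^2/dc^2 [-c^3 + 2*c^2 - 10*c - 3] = 4 - 6*c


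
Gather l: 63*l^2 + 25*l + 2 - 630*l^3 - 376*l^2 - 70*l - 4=-630*l^3 - 313*l^2 - 45*l - 2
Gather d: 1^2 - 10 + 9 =0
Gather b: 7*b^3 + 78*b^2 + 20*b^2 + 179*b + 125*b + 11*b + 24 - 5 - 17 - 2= 7*b^3 + 98*b^2 + 315*b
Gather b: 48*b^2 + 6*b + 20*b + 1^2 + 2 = 48*b^2 + 26*b + 3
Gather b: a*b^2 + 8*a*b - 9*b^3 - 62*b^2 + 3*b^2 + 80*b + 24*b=-9*b^3 + b^2*(a - 59) + b*(8*a + 104)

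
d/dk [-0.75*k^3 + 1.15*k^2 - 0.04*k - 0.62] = -2.25*k^2 + 2.3*k - 0.04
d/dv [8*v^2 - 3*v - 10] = 16*v - 3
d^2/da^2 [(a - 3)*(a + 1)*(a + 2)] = 6*a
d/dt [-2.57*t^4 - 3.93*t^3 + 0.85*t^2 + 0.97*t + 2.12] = -10.28*t^3 - 11.79*t^2 + 1.7*t + 0.97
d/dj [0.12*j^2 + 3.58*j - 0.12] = 0.24*j + 3.58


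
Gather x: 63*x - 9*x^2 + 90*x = -9*x^2 + 153*x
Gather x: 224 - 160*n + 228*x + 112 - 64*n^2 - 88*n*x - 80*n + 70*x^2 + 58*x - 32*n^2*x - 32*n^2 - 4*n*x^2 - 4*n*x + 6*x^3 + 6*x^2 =-96*n^2 - 240*n + 6*x^3 + x^2*(76 - 4*n) + x*(-32*n^2 - 92*n + 286) + 336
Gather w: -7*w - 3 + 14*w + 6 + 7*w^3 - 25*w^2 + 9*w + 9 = 7*w^3 - 25*w^2 + 16*w + 12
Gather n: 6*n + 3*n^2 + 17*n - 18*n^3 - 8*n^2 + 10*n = -18*n^3 - 5*n^2 + 33*n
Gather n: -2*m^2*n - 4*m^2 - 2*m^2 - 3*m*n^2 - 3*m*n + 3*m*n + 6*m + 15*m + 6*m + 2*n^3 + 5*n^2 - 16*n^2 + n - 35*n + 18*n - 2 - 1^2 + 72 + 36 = -6*m^2 + 27*m + 2*n^3 + n^2*(-3*m - 11) + n*(-2*m^2 - 16) + 105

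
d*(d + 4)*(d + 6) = d^3 + 10*d^2 + 24*d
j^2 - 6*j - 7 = (j - 7)*(j + 1)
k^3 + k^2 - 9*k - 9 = (k - 3)*(k + 1)*(k + 3)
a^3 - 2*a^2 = a^2*(a - 2)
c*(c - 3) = c^2 - 3*c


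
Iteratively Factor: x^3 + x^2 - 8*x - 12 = (x - 3)*(x^2 + 4*x + 4) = (x - 3)*(x + 2)*(x + 2)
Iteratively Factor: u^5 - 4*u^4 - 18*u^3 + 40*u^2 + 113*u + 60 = (u + 1)*(u^4 - 5*u^3 - 13*u^2 + 53*u + 60) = (u + 1)*(u + 3)*(u^3 - 8*u^2 + 11*u + 20) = (u - 4)*(u + 1)*(u + 3)*(u^2 - 4*u - 5) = (u - 4)*(u + 1)^2*(u + 3)*(u - 5)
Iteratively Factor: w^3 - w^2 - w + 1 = (w + 1)*(w^2 - 2*w + 1) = (w - 1)*(w + 1)*(w - 1)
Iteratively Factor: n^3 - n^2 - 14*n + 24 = (n - 3)*(n^2 + 2*n - 8) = (n - 3)*(n - 2)*(n + 4)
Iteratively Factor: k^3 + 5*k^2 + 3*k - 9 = (k + 3)*(k^2 + 2*k - 3) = (k - 1)*(k + 3)*(k + 3)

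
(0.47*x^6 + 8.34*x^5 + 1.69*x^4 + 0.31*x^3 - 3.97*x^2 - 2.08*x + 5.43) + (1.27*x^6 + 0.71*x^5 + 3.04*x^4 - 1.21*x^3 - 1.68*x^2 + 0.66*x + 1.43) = 1.74*x^6 + 9.05*x^5 + 4.73*x^4 - 0.9*x^3 - 5.65*x^2 - 1.42*x + 6.86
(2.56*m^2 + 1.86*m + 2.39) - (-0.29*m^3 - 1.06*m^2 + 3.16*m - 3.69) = 0.29*m^3 + 3.62*m^2 - 1.3*m + 6.08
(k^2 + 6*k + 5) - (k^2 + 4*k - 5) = 2*k + 10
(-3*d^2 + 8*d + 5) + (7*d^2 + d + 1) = 4*d^2 + 9*d + 6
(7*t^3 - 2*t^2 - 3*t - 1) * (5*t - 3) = 35*t^4 - 31*t^3 - 9*t^2 + 4*t + 3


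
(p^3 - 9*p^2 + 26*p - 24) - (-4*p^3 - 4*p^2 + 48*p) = 5*p^3 - 5*p^2 - 22*p - 24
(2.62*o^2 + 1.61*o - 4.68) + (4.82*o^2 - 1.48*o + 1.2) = 7.44*o^2 + 0.13*o - 3.48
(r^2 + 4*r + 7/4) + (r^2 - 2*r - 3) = 2*r^2 + 2*r - 5/4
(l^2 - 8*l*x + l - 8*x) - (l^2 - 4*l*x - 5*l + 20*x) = -4*l*x + 6*l - 28*x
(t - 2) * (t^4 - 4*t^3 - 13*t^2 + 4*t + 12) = t^5 - 6*t^4 - 5*t^3 + 30*t^2 + 4*t - 24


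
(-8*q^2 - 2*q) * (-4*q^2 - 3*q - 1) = 32*q^4 + 32*q^3 + 14*q^2 + 2*q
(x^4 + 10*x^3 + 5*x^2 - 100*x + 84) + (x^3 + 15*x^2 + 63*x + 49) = x^4 + 11*x^3 + 20*x^2 - 37*x + 133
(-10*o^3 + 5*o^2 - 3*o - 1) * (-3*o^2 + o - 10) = 30*o^5 - 25*o^4 + 114*o^3 - 50*o^2 + 29*o + 10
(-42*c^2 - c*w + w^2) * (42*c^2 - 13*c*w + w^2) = -1764*c^4 + 504*c^3*w + 13*c^2*w^2 - 14*c*w^3 + w^4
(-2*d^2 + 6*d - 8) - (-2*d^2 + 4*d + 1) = 2*d - 9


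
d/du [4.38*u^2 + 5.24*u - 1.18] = 8.76*u + 5.24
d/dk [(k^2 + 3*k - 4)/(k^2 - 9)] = (-3*k^2 - 10*k - 27)/(k^4 - 18*k^2 + 81)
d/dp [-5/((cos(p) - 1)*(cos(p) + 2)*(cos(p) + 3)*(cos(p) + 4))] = -10*(37*cos(p)/2 + 6*cos(2*p) + cos(3*p)/2 + 5)*sin(p)/((cos(p) - 1)^2*(cos(p) + 2)^2*(cos(p) + 3)^2*(cos(p) + 4)^2)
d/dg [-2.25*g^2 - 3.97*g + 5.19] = -4.5*g - 3.97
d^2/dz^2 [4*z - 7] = 0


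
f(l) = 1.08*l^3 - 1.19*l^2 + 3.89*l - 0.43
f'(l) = 3.24*l^2 - 2.38*l + 3.89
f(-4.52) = -142.06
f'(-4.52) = 80.84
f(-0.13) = -0.96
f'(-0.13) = 4.25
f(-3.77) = -89.88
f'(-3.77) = 58.91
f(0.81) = 2.51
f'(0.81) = 4.09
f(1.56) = 6.84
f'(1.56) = 8.06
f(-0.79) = -4.78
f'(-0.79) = 7.79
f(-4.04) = -106.78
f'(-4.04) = 66.39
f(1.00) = 3.35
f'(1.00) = 4.75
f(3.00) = 29.69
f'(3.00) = 25.91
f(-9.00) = -919.15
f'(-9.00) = 287.75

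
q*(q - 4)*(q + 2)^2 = q^4 - 12*q^2 - 16*q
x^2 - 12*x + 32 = (x - 8)*(x - 4)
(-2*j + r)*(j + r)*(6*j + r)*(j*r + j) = -12*j^4*r - 12*j^4 - 8*j^3*r^2 - 8*j^3*r + 5*j^2*r^3 + 5*j^2*r^2 + j*r^4 + j*r^3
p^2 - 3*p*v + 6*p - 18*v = (p + 6)*(p - 3*v)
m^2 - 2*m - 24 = (m - 6)*(m + 4)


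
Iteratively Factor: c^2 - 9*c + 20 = (c - 4)*(c - 5)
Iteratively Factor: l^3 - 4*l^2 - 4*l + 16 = (l + 2)*(l^2 - 6*l + 8) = (l - 4)*(l + 2)*(l - 2)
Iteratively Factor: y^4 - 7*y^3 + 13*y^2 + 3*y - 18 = (y - 2)*(y^3 - 5*y^2 + 3*y + 9) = (y - 3)*(y - 2)*(y^2 - 2*y - 3) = (y - 3)*(y - 2)*(y + 1)*(y - 3)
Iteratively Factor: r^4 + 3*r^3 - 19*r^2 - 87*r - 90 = (r + 2)*(r^3 + r^2 - 21*r - 45) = (r + 2)*(r + 3)*(r^2 - 2*r - 15) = (r + 2)*(r + 3)^2*(r - 5)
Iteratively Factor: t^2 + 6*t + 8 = (t + 4)*(t + 2)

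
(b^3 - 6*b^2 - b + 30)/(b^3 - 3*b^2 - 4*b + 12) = (b - 5)/(b - 2)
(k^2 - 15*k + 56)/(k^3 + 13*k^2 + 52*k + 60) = (k^2 - 15*k + 56)/(k^3 + 13*k^2 + 52*k + 60)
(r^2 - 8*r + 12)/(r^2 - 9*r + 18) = (r - 2)/(r - 3)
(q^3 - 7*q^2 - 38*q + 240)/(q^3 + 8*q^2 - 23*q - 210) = (q - 8)/(q + 7)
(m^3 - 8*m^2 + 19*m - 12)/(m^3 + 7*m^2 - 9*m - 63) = (m^2 - 5*m + 4)/(m^2 + 10*m + 21)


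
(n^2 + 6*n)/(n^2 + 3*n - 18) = n/(n - 3)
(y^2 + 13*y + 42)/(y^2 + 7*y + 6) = (y + 7)/(y + 1)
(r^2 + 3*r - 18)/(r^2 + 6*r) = (r - 3)/r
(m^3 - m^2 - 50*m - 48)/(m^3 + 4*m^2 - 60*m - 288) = (m + 1)/(m + 6)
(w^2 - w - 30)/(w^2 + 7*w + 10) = (w - 6)/(w + 2)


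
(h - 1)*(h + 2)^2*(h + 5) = h^4 + 8*h^3 + 15*h^2 - 4*h - 20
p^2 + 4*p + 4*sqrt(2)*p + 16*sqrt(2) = (p + 4)*(p + 4*sqrt(2))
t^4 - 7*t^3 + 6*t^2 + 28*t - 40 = (t - 5)*(t - 2)^2*(t + 2)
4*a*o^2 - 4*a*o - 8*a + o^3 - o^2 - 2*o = (4*a + o)*(o - 2)*(o + 1)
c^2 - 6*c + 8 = (c - 4)*(c - 2)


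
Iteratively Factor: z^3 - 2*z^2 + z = (z)*(z^2 - 2*z + 1) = z*(z - 1)*(z - 1)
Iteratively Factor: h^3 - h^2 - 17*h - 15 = (h + 3)*(h^2 - 4*h - 5) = (h - 5)*(h + 3)*(h + 1)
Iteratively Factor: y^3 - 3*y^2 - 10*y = (y)*(y^2 - 3*y - 10) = y*(y - 5)*(y + 2)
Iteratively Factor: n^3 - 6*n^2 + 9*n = (n - 3)*(n^2 - 3*n) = n*(n - 3)*(n - 3)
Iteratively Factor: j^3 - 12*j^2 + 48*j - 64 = (j - 4)*(j^2 - 8*j + 16) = (j - 4)^2*(j - 4)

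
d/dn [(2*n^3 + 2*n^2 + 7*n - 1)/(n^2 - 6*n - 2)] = (2*n^4 - 24*n^3 - 31*n^2 - 6*n - 20)/(n^4 - 12*n^3 + 32*n^2 + 24*n + 4)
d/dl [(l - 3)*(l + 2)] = 2*l - 1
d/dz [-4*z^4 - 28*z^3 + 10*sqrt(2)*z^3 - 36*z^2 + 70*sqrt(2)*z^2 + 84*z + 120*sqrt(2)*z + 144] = -16*z^3 - 84*z^2 + 30*sqrt(2)*z^2 - 72*z + 140*sqrt(2)*z + 84 + 120*sqrt(2)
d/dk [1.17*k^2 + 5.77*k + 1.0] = 2.34*k + 5.77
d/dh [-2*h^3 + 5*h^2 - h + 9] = -6*h^2 + 10*h - 1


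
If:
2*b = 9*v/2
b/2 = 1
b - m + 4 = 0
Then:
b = 2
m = 6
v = 8/9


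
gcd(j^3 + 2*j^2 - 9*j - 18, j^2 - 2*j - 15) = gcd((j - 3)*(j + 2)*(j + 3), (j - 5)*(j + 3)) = j + 3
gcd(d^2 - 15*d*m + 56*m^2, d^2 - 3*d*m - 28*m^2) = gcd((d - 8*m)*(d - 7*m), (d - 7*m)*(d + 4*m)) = d - 7*m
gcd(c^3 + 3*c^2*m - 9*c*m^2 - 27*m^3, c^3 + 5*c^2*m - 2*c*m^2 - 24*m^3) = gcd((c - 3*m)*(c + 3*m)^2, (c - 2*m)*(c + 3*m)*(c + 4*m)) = c + 3*m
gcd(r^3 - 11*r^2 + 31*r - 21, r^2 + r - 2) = r - 1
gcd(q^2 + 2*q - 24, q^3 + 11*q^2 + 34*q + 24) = q + 6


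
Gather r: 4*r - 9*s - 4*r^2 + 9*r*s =-4*r^2 + r*(9*s + 4) - 9*s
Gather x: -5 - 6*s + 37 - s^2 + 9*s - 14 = -s^2 + 3*s + 18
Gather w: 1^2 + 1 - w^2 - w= -w^2 - w + 2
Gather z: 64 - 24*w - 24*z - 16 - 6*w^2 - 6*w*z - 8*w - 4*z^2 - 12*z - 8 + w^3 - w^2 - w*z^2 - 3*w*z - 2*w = w^3 - 7*w^2 - 34*w + z^2*(-w - 4) + z*(-9*w - 36) + 40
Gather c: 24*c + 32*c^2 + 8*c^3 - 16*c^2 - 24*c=8*c^3 + 16*c^2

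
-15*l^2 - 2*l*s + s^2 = (-5*l + s)*(3*l + s)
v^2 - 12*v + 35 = (v - 7)*(v - 5)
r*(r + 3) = r^2 + 3*r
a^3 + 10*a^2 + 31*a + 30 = (a + 2)*(a + 3)*(a + 5)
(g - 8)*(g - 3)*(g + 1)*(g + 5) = g^4 - 5*g^3 - 37*g^2 + 89*g + 120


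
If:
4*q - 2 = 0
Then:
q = 1/2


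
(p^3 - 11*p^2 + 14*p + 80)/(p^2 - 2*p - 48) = (p^2 - 3*p - 10)/(p + 6)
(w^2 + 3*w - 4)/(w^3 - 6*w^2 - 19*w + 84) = (w - 1)/(w^2 - 10*w + 21)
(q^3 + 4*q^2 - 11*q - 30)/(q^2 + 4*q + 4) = (q^2 + 2*q - 15)/(q + 2)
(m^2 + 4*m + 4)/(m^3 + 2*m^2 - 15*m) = (m^2 + 4*m + 4)/(m*(m^2 + 2*m - 15))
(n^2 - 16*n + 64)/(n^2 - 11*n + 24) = (n - 8)/(n - 3)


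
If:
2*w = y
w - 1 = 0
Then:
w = 1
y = 2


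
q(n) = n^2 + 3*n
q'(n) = 2*n + 3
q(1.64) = 7.61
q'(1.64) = 6.28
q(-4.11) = 4.56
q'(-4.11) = -5.22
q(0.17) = 0.54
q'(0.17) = 3.34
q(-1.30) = -2.21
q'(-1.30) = 0.40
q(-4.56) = 7.11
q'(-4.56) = -6.12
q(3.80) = 25.84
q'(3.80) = 10.60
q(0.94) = 3.70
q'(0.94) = 4.88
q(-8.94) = 53.10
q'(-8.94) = -14.88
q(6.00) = 54.00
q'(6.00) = 15.00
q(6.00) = 54.00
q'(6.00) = 15.00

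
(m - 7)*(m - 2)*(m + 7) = m^3 - 2*m^2 - 49*m + 98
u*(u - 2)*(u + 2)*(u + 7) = u^4 + 7*u^3 - 4*u^2 - 28*u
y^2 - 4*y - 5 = (y - 5)*(y + 1)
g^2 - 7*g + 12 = (g - 4)*(g - 3)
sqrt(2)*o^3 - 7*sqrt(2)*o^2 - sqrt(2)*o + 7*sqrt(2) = (o - 7)*(o - 1)*(sqrt(2)*o + sqrt(2))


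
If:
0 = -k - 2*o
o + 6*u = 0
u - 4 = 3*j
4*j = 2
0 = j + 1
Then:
No Solution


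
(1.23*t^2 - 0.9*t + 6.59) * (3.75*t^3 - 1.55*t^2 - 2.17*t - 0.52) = 4.6125*t^5 - 5.2815*t^4 + 23.4384*t^3 - 8.9011*t^2 - 13.8323*t - 3.4268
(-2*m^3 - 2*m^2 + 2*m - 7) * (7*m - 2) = -14*m^4 - 10*m^3 + 18*m^2 - 53*m + 14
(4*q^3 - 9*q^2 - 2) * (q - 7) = 4*q^4 - 37*q^3 + 63*q^2 - 2*q + 14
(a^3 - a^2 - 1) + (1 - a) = a^3 - a^2 - a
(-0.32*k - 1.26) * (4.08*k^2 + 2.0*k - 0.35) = -1.3056*k^3 - 5.7808*k^2 - 2.408*k + 0.441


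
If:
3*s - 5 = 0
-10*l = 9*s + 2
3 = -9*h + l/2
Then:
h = -77/180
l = -17/10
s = 5/3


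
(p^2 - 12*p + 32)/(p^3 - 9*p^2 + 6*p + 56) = (p - 8)/(p^2 - 5*p - 14)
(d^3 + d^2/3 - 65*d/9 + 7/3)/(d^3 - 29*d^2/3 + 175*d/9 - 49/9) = (d + 3)/(d - 7)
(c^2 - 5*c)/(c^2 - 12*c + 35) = c/(c - 7)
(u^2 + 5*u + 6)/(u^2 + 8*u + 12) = (u + 3)/(u + 6)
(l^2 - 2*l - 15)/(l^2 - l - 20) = (l + 3)/(l + 4)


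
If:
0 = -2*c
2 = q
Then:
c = 0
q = 2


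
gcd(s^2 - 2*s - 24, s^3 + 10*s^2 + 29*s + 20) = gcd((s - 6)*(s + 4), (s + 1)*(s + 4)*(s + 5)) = s + 4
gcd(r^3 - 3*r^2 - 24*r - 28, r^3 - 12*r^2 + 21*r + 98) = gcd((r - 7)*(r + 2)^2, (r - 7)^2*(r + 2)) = r^2 - 5*r - 14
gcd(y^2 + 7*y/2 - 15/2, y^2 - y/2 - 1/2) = 1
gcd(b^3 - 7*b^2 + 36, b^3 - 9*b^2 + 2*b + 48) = b^2 - b - 6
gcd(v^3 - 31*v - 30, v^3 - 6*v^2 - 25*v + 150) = v^2 - v - 30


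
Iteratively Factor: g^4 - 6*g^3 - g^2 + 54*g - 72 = (g - 4)*(g^3 - 2*g^2 - 9*g + 18) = (g - 4)*(g - 3)*(g^2 + g - 6) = (g - 4)*(g - 3)*(g - 2)*(g + 3)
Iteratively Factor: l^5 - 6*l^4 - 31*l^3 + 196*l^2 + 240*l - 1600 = (l - 5)*(l^4 - l^3 - 36*l^2 + 16*l + 320) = (l - 5)*(l + 4)*(l^3 - 5*l^2 - 16*l + 80) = (l - 5)^2*(l + 4)*(l^2 - 16) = (l - 5)^2*(l + 4)^2*(l - 4)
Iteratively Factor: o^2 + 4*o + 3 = (o + 1)*(o + 3)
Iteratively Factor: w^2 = (w)*(w)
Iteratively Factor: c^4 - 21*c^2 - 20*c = (c + 4)*(c^3 - 4*c^2 - 5*c) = (c + 1)*(c + 4)*(c^2 - 5*c) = c*(c + 1)*(c + 4)*(c - 5)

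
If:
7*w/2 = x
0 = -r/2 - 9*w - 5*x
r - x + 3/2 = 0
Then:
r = -159/113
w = 3/113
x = 21/226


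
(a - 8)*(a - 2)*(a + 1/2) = a^3 - 19*a^2/2 + 11*a + 8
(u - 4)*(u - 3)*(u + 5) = u^3 - 2*u^2 - 23*u + 60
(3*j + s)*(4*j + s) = 12*j^2 + 7*j*s + s^2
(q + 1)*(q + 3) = q^2 + 4*q + 3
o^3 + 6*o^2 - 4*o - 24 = (o - 2)*(o + 2)*(o + 6)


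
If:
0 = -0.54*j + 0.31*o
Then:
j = 0.574074074074074*o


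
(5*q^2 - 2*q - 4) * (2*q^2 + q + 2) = 10*q^4 + q^3 - 8*q - 8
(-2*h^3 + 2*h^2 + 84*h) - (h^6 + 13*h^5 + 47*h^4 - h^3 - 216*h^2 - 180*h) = -h^6 - 13*h^5 - 47*h^4 - h^3 + 218*h^2 + 264*h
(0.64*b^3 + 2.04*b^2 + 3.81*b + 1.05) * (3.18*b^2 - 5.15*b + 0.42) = 2.0352*b^5 + 3.1912*b^4 + 1.8786*b^3 - 15.4257*b^2 - 3.8073*b + 0.441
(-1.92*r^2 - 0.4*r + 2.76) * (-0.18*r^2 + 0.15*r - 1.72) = 0.3456*r^4 - 0.216*r^3 + 2.7456*r^2 + 1.102*r - 4.7472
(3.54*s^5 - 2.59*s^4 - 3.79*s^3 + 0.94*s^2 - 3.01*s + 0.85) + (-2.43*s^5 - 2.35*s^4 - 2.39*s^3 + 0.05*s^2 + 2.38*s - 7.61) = 1.11*s^5 - 4.94*s^4 - 6.18*s^3 + 0.99*s^2 - 0.63*s - 6.76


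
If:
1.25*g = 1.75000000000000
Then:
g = 1.40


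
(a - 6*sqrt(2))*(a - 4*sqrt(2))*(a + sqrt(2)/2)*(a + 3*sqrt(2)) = a^4 - 13*sqrt(2)*a^3/2 - 19*a^2 + 138*sqrt(2)*a + 144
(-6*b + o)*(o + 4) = -6*b*o - 24*b + o^2 + 4*o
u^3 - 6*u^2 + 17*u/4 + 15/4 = (u - 5)*(u - 3/2)*(u + 1/2)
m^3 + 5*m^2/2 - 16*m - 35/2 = (m - 7/2)*(m + 1)*(m + 5)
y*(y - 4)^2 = y^3 - 8*y^2 + 16*y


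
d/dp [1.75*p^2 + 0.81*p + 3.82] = 3.5*p + 0.81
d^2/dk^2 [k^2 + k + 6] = 2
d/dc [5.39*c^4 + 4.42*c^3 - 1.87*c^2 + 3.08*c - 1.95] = 21.56*c^3 + 13.26*c^2 - 3.74*c + 3.08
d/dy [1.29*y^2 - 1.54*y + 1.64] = 2.58*y - 1.54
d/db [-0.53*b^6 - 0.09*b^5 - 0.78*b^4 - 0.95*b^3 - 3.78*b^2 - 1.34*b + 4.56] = -3.18*b^5 - 0.45*b^4 - 3.12*b^3 - 2.85*b^2 - 7.56*b - 1.34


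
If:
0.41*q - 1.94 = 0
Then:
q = 4.73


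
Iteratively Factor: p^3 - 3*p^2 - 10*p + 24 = (p - 2)*(p^2 - p - 12) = (p - 2)*(p + 3)*(p - 4)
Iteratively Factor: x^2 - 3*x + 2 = (x - 2)*(x - 1)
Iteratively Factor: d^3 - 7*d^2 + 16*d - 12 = (d - 2)*(d^2 - 5*d + 6) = (d - 3)*(d - 2)*(d - 2)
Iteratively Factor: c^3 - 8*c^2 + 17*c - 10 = (c - 2)*(c^2 - 6*c + 5) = (c - 5)*(c - 2)*(c - 1)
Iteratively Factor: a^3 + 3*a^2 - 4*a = (a - 1)*(a^2 + 4*a) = a*(a - 1)*(a + 4)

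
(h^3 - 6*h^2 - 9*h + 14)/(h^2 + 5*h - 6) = (h^2 - 5*h - 14)/(h + 6)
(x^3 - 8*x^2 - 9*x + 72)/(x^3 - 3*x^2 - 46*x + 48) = (x^2 - 9)/(x^2 + 5*x - 6)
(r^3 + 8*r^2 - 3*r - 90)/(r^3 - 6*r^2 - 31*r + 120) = (r + 6)/(r - 8)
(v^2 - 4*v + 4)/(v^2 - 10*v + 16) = (v - 2)/(v - 8)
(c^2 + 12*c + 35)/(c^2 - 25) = (c + 7)/(c - 5)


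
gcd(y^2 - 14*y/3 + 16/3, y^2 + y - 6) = y - 2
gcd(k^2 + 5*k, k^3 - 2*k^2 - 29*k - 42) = 1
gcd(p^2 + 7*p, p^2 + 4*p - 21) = p + 7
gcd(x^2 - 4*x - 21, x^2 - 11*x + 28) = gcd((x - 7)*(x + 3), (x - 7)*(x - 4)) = x - 7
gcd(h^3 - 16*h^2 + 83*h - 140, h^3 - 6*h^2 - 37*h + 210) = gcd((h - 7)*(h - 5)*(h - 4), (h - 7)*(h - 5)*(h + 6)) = h^2 - 12*h + 35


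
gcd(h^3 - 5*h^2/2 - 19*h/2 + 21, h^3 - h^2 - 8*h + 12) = h^2 + h - 6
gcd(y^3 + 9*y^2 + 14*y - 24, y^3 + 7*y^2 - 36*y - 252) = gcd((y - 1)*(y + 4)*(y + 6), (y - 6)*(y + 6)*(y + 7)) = y + 6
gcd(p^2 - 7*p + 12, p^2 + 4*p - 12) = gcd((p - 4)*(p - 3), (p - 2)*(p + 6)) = 1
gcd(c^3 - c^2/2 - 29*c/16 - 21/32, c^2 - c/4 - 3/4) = c + 3/4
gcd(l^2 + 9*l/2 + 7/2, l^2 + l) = l + 1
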